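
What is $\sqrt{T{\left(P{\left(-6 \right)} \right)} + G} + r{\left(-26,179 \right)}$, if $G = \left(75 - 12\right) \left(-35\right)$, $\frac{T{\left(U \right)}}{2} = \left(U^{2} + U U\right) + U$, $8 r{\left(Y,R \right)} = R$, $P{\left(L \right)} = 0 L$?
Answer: $\frac{179}{8} + 21 i \sqrt{5} \approx 22.375 + 46.957 i$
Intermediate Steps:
$P{\left(L \right)} = 0$
$r{\left(Y,R \right)} = \frac{R}{8}$
$T{\left(U \right)} = 2 U + 4 U^{2}$ ($T{\left(U \right)} = 2 \left(\left(U^{2} + U U\right) + U\right) = 2 \left(\left(U^{2} + U^{2}\right) + U\right) = 2 \left(2 U^{2} + U\right) = 2 \left(U + 2 U^{2}\right) = 2 U + 4 U^{2}$)
$G = -2205$ ($G = 63 \left(-35\right) = -2205$)
$\sqrt{T{\left(P{\left(-6 \right)} \right)} + G} + r{\left(-26,179 \right)} = \sqrt{2 \cdot 0 \left(1 + 2 \cdot 0\right) - 2205} + \frac{1}{8} \cdot 179 = \sqrt{2 \cdot 0 \left(1 + 0\right) - 2205} + \frac{179}{8} = \sqrt{2 \cdot 0 \cdot 1 - 2205} + \frac{179}{8} = \sqrt{0 - 2205} + \frac{179}{8} = \sqrt{-2205} + \frac{179}{8} = 21 i \sqrt{5} + \frac{179}{8} = \frac{179}{8} + 21 i \sqrt{5}$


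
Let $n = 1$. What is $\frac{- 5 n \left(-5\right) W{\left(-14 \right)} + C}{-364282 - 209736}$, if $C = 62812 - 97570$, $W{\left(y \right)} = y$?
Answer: $\frac{17554}{287009} \approx 0.061162$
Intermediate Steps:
$C = -34758$ ($C = 62812 - 97570 = -34758$)
$\frac{- 5 n \left(-5\right) W{\left(-14 \right)} + C}{-364282 - 209736} = \frac{\left(-5\right) 1 \left(-5\right) \left(-14\right) - 34758}{-364282 - 209736} = \frac{\left(-5\right) \left(-5\right) \left(-14\right) - 34758}{-574018} = \left(25 \left(-14\right) - 34758\right) \left(- \frac{1}{574018}\right) = \left(-350 - 34758\right) \left(- \frac{1}{574018}\right) = \left(-35108\right) \left(- \frac{1}{574018}\right) = \frac{17554}{287009}$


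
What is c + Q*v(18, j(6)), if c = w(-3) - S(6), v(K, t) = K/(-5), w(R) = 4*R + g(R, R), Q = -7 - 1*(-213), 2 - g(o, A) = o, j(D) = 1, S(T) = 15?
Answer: -3818/5 ≈ -763.60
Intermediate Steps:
g(o, A) = 2 - o
Q = 206 (Q = -7 + 213 = 206)
w(R) = 2 + 3*R (w(R) = 4*R + (2 - R) = 2 + 3*R)
v(K, t) = -K/5 (v(K, t) = K*(-⅕) = -K/5)
c = -22 (c = (2 + 3*(-3)) - 1*15 = (2 - 9) - 15 = -7 - 15 = -22)
c + Q*v(18, j(6)) = -22 + 206*(-⅕*18) = -22 + 206*(-18/5) = -22 - 3708/5 = -3818/5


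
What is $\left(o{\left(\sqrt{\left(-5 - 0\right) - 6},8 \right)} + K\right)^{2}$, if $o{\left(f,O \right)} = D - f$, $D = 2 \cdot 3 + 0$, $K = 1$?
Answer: $\left(7 - i \sqrt{11}\right)^{2} \approx 38.0 - 46.433 i$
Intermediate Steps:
$D = 6$ ($D = 6 + 0 = 6$)
$o{\left(f,O \right)} = 6 - f$
$\left(o{\left(\sqrt{\left(-5 - 0\right) - 6},8 \right)} + K\right)^{2} = \left(\left(6 - \sqrt{\left(-5 - 0\right) - 6}\right) + 1\right)^{2} = \left(\left(6 - \sqrt{\left(-5 + 0\right) - 6}\right) + 1\right)^{2} = \left(\left(6 - \sqrt{-5 - 6}\right) + 1\right)^{2} = \left(\left(6 - \sqrt{-11}\right) + 1\right)^{2} = \left(\left(6 - i \sqrt{11}\right) + 1\right)^{2} = \left(7 - i \sqrt{11}\right)^{2}$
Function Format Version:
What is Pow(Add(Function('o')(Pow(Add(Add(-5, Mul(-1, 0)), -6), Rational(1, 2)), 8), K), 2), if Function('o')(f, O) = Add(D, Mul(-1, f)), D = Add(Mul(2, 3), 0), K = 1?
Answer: Pow(Add(7, Mul(-1, I, Pow(11, Rational(1, 2)))), 2) ≈ Add(38.000, Mul(-46.433, I))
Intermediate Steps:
D = 6 (D = Add(6, 0) = 6)
Function('o')(f, O) = Add(6, Mul(-1, f))
Pow(Add(Function('o')(Pow(Add(Add(-5, Mul(-1, 0)), -6), Rational(1, 2)), 8), K), 2) = Pow(Add(Add(6, Mul(-1, Pow(Add(Add(-5, Mul(-1, 0)), -6), Rational(1, 2)))), 1), 2) = Pow(Add(Add(6, Mul(-1, Pow(Add(Add(-5, 0), -6), Rational(1, 2)))), 1), 2) = Pow(Add(Add(6, Mul(-1, Pow(Add(-5, -6), Rational(1, 2)))), 1), 2) = Pow(Add(Add(6, Mul(-1, Pow(-11, Rational(1, 2)))), 1), 2) = Pow(Add(Add(6, Mul(-1, Mul(I, Pow(11, Rational(1, 2))))), 1), 2) = Pow(Add(Add(6, Mul(-1, I, Pow(11, Rational(1, 2)))), 1), 2) = Pow(Add(7, Mul(-1, I, Pow(11, Rational(1, 2)))), 2)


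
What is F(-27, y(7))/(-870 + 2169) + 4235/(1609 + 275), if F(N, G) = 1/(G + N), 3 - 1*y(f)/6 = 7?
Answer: 93520877/41604372 ≈ 2.2479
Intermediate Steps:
y(f) = -24 (y(f) = 18 - 6*7 = 18 - 42 = -24)
F(-27, y(7))/(-870 + 2169) + 4235/(1609 + 275) = 1/((-24 - 27)*(-870 + 2169)) + 4235/(1609 + 275) = 1/(-51*1299) + 4235/1884 = -1/51*1/1299 + 4235*(1/1884) = -1/66249 + 4235/1884 = 93520877/41604372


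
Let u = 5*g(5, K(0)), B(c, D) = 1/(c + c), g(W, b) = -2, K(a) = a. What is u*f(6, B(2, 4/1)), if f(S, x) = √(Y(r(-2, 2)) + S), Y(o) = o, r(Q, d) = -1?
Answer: -10*√5 ≈ -22.361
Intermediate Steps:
B(c, D) = 1/(2*c)
f(S, x) = √(-1 + S)
u = -10 (u = 5*(-2) = -10)
u*f(6, B(2, 4/1)) = -10*√(-1 + 6) = -10*√5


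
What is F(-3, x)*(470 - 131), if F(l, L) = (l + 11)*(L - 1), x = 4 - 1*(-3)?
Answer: 16272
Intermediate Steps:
x = 7 (x = 4 + 3 = 7)
F(l, L) = (-1 + L)*(11 + l) (F(l, L) = (11 + l)*(-1 + L) = (-1 + L)*(11 + l))
F(-3, x)*(470 - 131) = (-11 - 1*(-3) + 11*7 + 7*(-3))*(470 - 131) = (-11 + 3 + 77 - 21)*339 = 48*339 = 16272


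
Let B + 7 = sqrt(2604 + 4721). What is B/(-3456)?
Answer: 7/3456 - 5*sqrt(293)/3456 ≈ -0.022739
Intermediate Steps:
B = -7 + 5*sqrt(293) (B = -7 + sqrt(2604 + 4721) = -7 + sqrt(7325) = -7 + 5*sqrt(293) ≈ 78.586)
B/(-3456) = (-7 + 5*sqrt(293))/(-3456) = (-7 + 5*sqrt(293))*(-1/3456) = 7/3456 - 5*sqrt(293)/3456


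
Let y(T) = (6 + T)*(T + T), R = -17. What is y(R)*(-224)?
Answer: -83776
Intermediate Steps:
y(T) = 2*T*(6 + T) (y(T) = (6 + T)*(2*T) = 2*T*(6 + T))
y(R)*(-224) = (2*(-17)*(6 - 17))*(-224) = (2*(-17)*(-11))*(-224) = 374*(-224) = -83776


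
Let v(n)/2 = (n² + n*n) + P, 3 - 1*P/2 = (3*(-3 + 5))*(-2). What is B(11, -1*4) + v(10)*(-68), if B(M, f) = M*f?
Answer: -31324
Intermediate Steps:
P = 30 (P = 6 - 2*3*(-3 + 5)*(-2) = 6 - 2*3*2*(-2) = 6 - 12*(-2) = 6 - 2*(-12) = 6 + 24 = 30)
v(n) = 60 + 4*n² (v(n) = 2*((n² + n*n) + 30) = 2*((n² + n²) + 30) = 2*(2*n² + 30) = 2*(30 + 2*n²) = 60 + 4*n²)
B(11, -1*4) + v(10)*(-68) = 11*(-1*4) + (60 + 4*10²)*(-68) = 11*(-4) + (60 + 4*100)*(-68) = -44 + (60 + 400)*(-68) = -44 + 460*(-68) = -44 - 31280 = -31324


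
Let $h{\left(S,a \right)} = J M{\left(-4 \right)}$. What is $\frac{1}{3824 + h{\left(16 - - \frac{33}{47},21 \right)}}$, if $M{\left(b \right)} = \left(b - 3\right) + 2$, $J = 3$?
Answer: $\frac{1}{3809} \approx 0.00026254$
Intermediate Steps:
$M{\left(b \right)} = -1 + b$ ($M{\left(b \right)} = \left(-3 + b\right) + 2 = -1 + b$)
$h{\left(S,a \right)} = -15$ ($h{\left(S,a \right)} = 3 \left(-1 - 4\right) = 3 \left(-5\right) = -15$)
$\frac{1}{3824 + h{\left(16 - - \frac{33}{47},21 \right)}} = \frac{1}{3824 - 15} = \frac{1}{3809}$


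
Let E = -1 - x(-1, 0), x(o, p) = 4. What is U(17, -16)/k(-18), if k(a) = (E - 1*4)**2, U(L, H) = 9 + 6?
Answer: 5/27 ≈ 0.18519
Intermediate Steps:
E = -5 (E = -1 - 1*4 = -1 - 4 = -5)
U(L, H) = 15
k(a) = 81 (k(a) = (-5 - 1*4)**2 = (-5 - 4)**2 = (-9)**2 = 81)
U(17, -16)/k(-18) = 15/81 = 15*(1/81) = 5/27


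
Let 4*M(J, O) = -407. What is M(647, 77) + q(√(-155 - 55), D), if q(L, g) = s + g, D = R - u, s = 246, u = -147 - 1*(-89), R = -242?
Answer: -159/4 ≈ -39.750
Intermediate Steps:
u = -58 (u = -147 + 89 = -58)
D = -184 (D = -242 - 1*(-58) = -242 + 58 = -184)
M(J, O) = -407/4 (M(J, O) = (¼)*(-407) = -407/4)
q(L, g) = 246 + g
M(647, 77) + q(√(-155 - 55), D) = -407/4 + (246 - 184) = -407/4 + 62 = -159/4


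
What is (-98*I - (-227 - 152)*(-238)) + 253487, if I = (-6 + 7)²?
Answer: 163187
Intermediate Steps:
I = 1 (I = 1² = 1)
(-98*I - (-227 - 152)*(-238)) + 253487 = (-98*1 - (-227 - 152)*(-238)) + 253487 = (-98 - (-379)*(-238)) + 253487 = (-98 - 1*90202) + 253487 = (-98 - 90202) + 253487 = -90300 + 253487 = 163187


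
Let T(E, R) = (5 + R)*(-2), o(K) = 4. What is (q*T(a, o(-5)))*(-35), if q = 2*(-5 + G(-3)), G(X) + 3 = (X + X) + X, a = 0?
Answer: -21420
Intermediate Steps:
G(X) = -3 + 3*X (G(X) = -3 + ((X + X) + X) = -3 + (2*X + X) = -3 + 3*X)
q = -34 (q = 2*(-5 + (-3 + 3*(-3))) = 2*(-5 + (-3 - 9)) = 2*(-5 - 12) = 2*(-17) = -34)
T(E, R) = -10 - 2*R
(q*T(a, o(-5)))*(-35) = -34*(-10 - 2*4)*(-35) = -34*(-10 - 8)*(-35) = -34*(-18)*(-35) = 612*(-35) = -21420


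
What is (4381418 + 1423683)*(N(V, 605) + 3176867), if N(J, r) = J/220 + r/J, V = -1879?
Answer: 7623546663265083619/413380 ≈ 1.8442e+13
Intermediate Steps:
N(J, r) = J/220 + r/J (N(J, r) = J*(1/220) + r/J = J/220 + r/J)
(4381418 + 1423683)*(N(V, 605) + 3176867) = (4381418 + 1423683)*(((1/220)*(-1879) + 605/(-1879)) + 3176867) = 5805101*((-1879/220 + 605*(-1/1879)) + 3176867) = 5805101*((-1879/220 - 605/1879) + 3176867) = 5805101*(-3663741/413380 + 3176867) = 5805101*(1313249616719/413380) = 7623546663265083619/413380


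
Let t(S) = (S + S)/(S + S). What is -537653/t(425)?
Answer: -537653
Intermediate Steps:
t(S) = 1 (t(S) = (2*S)/((2*S)) = (2*S)*(1/(2*S)) = 1)
-537653/t(425) = -537653/1 = -537653*1 = -537653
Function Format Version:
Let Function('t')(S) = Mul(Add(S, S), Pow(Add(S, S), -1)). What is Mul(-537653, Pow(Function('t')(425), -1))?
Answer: -537653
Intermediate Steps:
Function('t')(S) = 1 (Function('t')(S) = Mul(Mul(2, S), Pow(Mul(2, S), -1)) = Mul(Mul(2, S), Mul(Rational(1, 2), Pow(S, -1))) = 1)
Mul(-537653, Pow(Function('t')(425), -1)) = Mul(-537653, Pow(1, -1)) = Mul(-537653, 1) = -537653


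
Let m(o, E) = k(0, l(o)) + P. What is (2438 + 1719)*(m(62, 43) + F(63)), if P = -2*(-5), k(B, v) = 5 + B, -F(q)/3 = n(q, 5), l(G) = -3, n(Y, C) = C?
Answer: 0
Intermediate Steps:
F(q) = -15 (F(q) = -3*5 = -15)
P = 10
m(o, E) = 15 (m(o, E) = (5 + 0) + 10 = 5 + 10 = 15)
(2438 + 1719)*(m(62, 43) + F(63)) = (2438 + 1719)*(15 - 15) = 4157*0 = 0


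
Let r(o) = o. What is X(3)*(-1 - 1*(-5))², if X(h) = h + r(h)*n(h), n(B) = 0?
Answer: 48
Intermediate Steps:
X(h) = h (X(h) = h + h*0 = h + 0 = h)
X(3)*(-1 - 1*(-5))² = 3*(-1 - 1*(-5))² = 3*(-1 + 5)² = 3*4² = 3*16 = 48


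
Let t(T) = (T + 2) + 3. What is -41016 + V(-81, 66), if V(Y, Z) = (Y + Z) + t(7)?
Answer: -41019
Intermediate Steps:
t(T) = 5 + T (t(T) = (2 + T) + 3 = 5 + T)
V(Y, Z) = 12 + Y + Z (V(Y, Z) = (Y + Z) + (5 + 7) = (Y + Z) + 12 = 12 + Y + Z)
-41016 + V(-81, 66) = -41016 + (12 - 81 + 66) = -41016 - 3 = -41019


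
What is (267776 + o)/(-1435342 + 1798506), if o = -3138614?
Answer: -1435419/181582 ≈ -7.9051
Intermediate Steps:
(267776 + o)/(-1435342 + 1798506) = (267776 - 3138614)/(-1435342 + 1798506) = -2870838/363164 = -2870838*1/363164 = -1435419/181582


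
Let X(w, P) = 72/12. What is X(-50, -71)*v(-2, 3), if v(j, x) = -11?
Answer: -66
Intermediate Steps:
X(w, P) = 6 (X(w, P) = 72*(1/12) = 6)
X(-50, -71)*v(-2, 3) = 6*(-11) = -66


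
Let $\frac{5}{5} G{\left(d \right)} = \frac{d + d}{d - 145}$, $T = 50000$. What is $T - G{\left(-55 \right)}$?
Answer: $\frac{999989}{20} \approx 49999.0$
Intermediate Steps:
$G{\left(d \right)} = \frac{2 d}{-145 + d}$ ($G{\left(d \right)} = \frac{d + d}{d - 145} = \frac{2 d}{-145 + d}$)
$T - G{\left(-55 \right)} = 50000 - 2 \left(-55\right) \frac{1}{-145 - 55} = 50000 - 2 \left(-55\right) \frac{1}{-200} = 50000 - 2 \left(-55\right) \left(- \frac{1}{200}\right) = 50000 - \frac{11}{20} = \frac{999989}{20}$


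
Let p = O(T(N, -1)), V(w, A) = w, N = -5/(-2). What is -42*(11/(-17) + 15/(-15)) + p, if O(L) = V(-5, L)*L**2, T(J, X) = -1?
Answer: 1091/17 ≈ 64.177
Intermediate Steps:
N = 5/2 (N = -5*(-1/2) = 5/2 ≈ 2.5000)
O(L) = -5*L**2
p = -5 (p = -5*(-1)**2 = -5*1 = -5)
-42*(11/(-17) + 15/(-15)) + p = -42*(11/(-17) + 15/(-15)) - 5 = -42*(11*(-1/17) + 15*(-1/15)) - 5 = -42*(-11/17 - 1) - 5 = -42*(-28/17) - 5 = 1176/17 - 5 = 1091/17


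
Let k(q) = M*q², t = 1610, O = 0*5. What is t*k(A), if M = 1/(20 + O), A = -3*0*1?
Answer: 0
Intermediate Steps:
A = 0 (A = 0*1 = 0)
O = 0
M = 1/20 (M = 1/(20 + 0) = 1/20 ≈ 0.050000)
k(q) = q²/20
t*k(A) = 1610*((1/20)*0²) = 1610*((1/20)*0) = 1610*0 = 0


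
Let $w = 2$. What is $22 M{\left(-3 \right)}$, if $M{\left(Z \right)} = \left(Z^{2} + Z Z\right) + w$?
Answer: $440$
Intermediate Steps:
$M{\left(Z \right)} = 2 + 2 Z^{2}$ ($M{\left(Z \right)} = \left(Z^{2} + Z Z\right) + 2 = \left(Z^{2} + Z^{2}\right) + 2 = 2 Z^{2} + 2 = 2 + 2 Z^{2}$)
$22 M{\left(-3 \right)} = 22 \left(2 + 2 \left(-3\right)^{2}\right) = 22 \left(2 + 2 \cdot 9\right) = 22 \left(2 + 18\right) = 22 \cdot 20 = 440$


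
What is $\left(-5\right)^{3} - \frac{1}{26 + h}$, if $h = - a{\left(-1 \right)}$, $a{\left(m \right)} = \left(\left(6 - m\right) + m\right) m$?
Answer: $- \frac{4001}{32} \approx -125.03$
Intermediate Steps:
$a{\left(m \right)} = 6 m$
$h = 6$ ($h = - 6 \left(-1\right) = \left(-1\right) \left(-6\right) = 6$)
$\left(-5\right)^{3} - \frac{1}{26 + h} = \left(-5\right)^{3} - \frac{1}{26 + 6} = -125 - \frac{1}{32} = - \frac{4001}{32}$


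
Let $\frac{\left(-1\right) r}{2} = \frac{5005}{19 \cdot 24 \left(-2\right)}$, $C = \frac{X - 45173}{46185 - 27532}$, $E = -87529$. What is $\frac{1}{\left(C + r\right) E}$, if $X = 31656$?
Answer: $- \frac{8505768}{7632048528377} \approx -1.1145 \cdot 10^{-6}$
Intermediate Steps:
$C = - \frac{13517}{18653}$ ($C = \frac{31656 - 45173}{46185 - 27532} = - \frac{13517}{18653} \approx -0.72466$)
$r = \frac{5005}{456}$ ($r = - 2 \frac{5005}{19 \cdot 24 \left(-2\right)} = - 2 \frac{5005}{456 \left(-2\right)} = - 2 \frac{5005}{-912} = - 2 \cdot 5005 \left(- \frac{1}{912}\right) = \left(-2\right) \left(- \frac{5005}{912}\right) = \frac{5005}{456} \approx 10.976$)
$\frac{1}{\left(C + r\right) E} = \frac{1}{\left(- \frac{13517}{18653} + \frac{5005}{456}\right) \left(-87529\right)} = \frac{1}{\frac{87194513}{8505768}} \left(- \frac{1}{87529}\right) = \frac{8505768}{87194513} \left(- \frac{1}{87529}\right) = - \frac{8505768}{7632048528377}$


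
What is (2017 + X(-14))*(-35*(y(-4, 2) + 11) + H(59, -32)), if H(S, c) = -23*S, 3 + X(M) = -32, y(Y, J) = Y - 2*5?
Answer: -2481464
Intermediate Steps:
y(Y, J) = -10 + Y (y(Y, J) = Y - 10 = -10 + Y)
X(M) = -35 (X(M) = -3 - 32 = -35)
(2017 + X(-14))*(-35*(y(-4, 2) + 11) + H(59, -32)) = (2017 - 35)*(-35*((-10 - 4) + 11) - 23*59) = 1982*(-35*(-14 + 11) - 1357) = 1982*(-35*(-3) - 1357) = 1982*(105 - 1357) = 1982*(-1252) = -2481464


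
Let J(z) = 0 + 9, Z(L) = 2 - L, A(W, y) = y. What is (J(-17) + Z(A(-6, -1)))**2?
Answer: 144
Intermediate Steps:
J(z) = 9
(J(-17) + Z(A(-6, -1)))**2 = (9 + (2 - 1*(-1)))**2 = (9 + (2 + 1))**2 = (9 + 3)**2 = 12**2 = 144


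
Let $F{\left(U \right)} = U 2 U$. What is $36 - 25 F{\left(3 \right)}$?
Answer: $-414$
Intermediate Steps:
$F{\left(U \right)} = 2 U^{2}$ ($F{\left(U \right)} = 2 U U = 2 U^{2}$)
$36 - 25 F{\left(3 \right)} = 36 - 25 \cdot 2 \cdot 3^{2} = 36 - 25 \cdot 2 \cdot 9 = 36 - 450 = -414$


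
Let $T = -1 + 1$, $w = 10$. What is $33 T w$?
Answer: $0$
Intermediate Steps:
$T = 0$
$33 T w = 33 \cdot 0 \cdot 10 = 0 \cdot 10 = 0$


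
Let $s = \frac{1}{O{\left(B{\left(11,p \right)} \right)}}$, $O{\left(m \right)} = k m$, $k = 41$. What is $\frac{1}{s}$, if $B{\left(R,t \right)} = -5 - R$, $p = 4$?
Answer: $-656$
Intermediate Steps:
$O{\left(m \right)} = 41 m$
$s = - \frac{1}{656}$ ($s = \frac{1}{41 \left(-5 - 11\right)} = \frac{1}{41 \left(-16\right)} = \frac{1}{-656} = - \frac{1}{656} \approx -0.0015244$)
$\frac{1}{s} = \frac{1}{- \frac{1}{656}} = -656$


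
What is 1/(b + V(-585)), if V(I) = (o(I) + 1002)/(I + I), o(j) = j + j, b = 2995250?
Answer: 195/584073778 ≈ 3.3386e-7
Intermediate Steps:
o(j) = 2*j
V(I) = (1002 + 2*I)/(2*I) (V(I) = (2*I + 1002)/(I + I) = (1002 + 2*I)/((2*I)) = (1002 + 2*I)*(1/(2*I)) = (1002 + 2*I)/(2*I))
1/(b + V(-585)) = 1/(2995250 + (501 - 585)/(-585)) = 1/(2995250 - 1/585*(-84)) = 1/(2995250 + 28/195) = 1/(584073778/195) = 195/584073778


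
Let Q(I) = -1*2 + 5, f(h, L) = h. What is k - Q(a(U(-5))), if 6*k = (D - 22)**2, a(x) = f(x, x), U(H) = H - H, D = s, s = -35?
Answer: 1077/2 ≈ 538.50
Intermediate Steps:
D = -35
U(H) = 0
a(x) = x
k = 1083/2 (k = (-35 - 22)**2/6 = (1/6)*(-57)**2 = (1/6)*3249 = 1083/2 ≈ 541.50)
Q(I) = 3 (Q(I) = -2 + 5 = 3)
k - Q(a(U(-5))) = 1083/2 - 1*3 = 1083/2 - 3 = 1077/2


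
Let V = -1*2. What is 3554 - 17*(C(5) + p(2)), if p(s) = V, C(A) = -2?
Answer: 3622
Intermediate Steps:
V = -2
p(s) = -2
3554 - 17*(C(5) + p(2)) = 3554 - 17*(-2 - 2) = 3554 - 17*(-4) = 3554 - 1*(-68) = 3554 + 68 = 3622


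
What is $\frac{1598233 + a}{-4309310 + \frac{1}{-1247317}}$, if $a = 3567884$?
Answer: $- \frac{2147928519363}{1791691873757} \approx -1.1988$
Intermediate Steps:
$\frac{1598233 + a}{-4309310 + \frac{1}{-1247317}} = \frac{1598233 + 3567884}{-4309310 + \frac{1}{-1247317}} = \frac{5166117}{-4309310 - \frac{1}{1247317}} = \frac{5166117}{- \frac{5375075621271}{1247317}} = 5166117 \left(- \frac{1247317}{5375075621271}\right) = - \frac{2147928519363}{1791691873757}$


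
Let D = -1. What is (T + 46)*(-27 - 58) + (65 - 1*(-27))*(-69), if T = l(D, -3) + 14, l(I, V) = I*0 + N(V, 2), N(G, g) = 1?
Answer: -11533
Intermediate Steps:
l(I, V) = 1 (l(I, V) = I*0 + 1 = 0 + 1 = 1)
T = 15 (T = 1 + 14 = 15)
(T + 46)*(-27 - 58) + (65 - 1*(-27))*(-69) = (15 + 46)*(-27 - 58) + (65 - 1*(-27))*(-69) = 61*(-85) + (65 + 27)*(-69) = -5185 + 92*(-69) = -5185 - 6348 = -11533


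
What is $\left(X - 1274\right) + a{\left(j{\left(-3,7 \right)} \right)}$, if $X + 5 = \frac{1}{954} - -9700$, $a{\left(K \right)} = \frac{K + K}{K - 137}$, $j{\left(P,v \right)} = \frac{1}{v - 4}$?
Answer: $\frac{1646894221}{195570} \approx 8421.0$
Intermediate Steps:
$j{\left(P,v \right)} = \frac{1}{-4 + v}$
$a{\left(K \right)} = \frac{2 K}{-137 + K}$
$X = \frac{9249031}{954}$ ($X = -5 + \left(\frac{1}{954} - -9700\right) = -5 + \left(\frac{1}{954} + 9700\right) = -5 + \frac{9253801}{954} = \frac{9249031}{954} \approx 9695.0$)
$\left(X - 1274\right) + a{\left(j{\left(-3,7 \right)} \right)} = \left(\frac{9249031}{954} - 1274\right) + \frac{2}{\left(-4 + 7\right) \left(-137 + \frac{1}{-4 + 7}\right)} = \left(\frac{9249031}{954} - 1274\right) + \frac{2}{3 \left(-137 + \frac{1}{3}\right)} = \frac{8033635}{954} + 2 \cdot \frac{1}{3} \frac{1}{-137 + \frac{1}{3}} = \frac{8033635}{954} + 2 \cdot \frac{1}{3} \frac{1}{- \frac{410}{3}} = \frac{8033635}{954} + 2 \cdot \frac{1}{3} \left(- \frac{3}{410}\right) = \frac{8033635}{954} - \frac{1}{205} = \frac{1646894221}{195570}$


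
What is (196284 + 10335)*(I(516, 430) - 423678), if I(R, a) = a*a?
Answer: -49336071582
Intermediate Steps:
I(R, a) = a²
(196284 + 10335)*(I(516, 430) - 423678) = (196284 + 10335)*(430² - 423678) = 206619*(184900 - 423678) = 206619*(-238778) = -49336071582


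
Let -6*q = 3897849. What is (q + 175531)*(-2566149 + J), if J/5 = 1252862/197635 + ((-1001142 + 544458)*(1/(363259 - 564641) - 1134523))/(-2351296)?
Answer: 16273749528679567012885782503/9358189016001472 ≈ 1.7390e+12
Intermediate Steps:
q = -1299283/2 (q = -1/6*3897849 = -1299283/2 ≈ -6.4964e+5)
J = -5155147824207353943379/4679094508000736 (J = 5*(1252862/197635 + ((-1001142 + 544458)*(1/(363259 - 564641) - 1134523))/(-2351296)) = 5*(1252862*(1/197635) - 456684*(1/(-201382) - 1134523)*(-1/2351296)) = 5*(1252862/197635 - 456684*(-1/201382 - 1134523)*(-1/2351296)) = 5*(1252862/197635 - 456684*(-228472510787/201382)*(-1/2351296)) = 5*(1252862/197635 + (52169870058125154/100691)*(-1/2351296)) = 5*(1252862/197635 - 26084935029062577/118377172768) = 5*(-5155147824207353943379/23395472540003680) = -5155147824207353943379/4679094508000736 ≈ -1.1017e+6)
(q + 175531)*(-2566149 + J) = (-1299283/2 + 175531)*(-2566149 - 5155147824207353943379/4679094508000736) = -948221/2*(-17162401516818934629043/4679094508000736) = 16273749528679567012885782503/9358189016001472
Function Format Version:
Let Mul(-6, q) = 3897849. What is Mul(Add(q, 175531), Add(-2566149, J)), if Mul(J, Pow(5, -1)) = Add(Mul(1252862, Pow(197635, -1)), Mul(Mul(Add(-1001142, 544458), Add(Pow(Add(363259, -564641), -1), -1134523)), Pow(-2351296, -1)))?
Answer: Rational(16273749528679567012885782503, 9358189016001472) ≈ 1.7390e+12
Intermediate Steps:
q = Rational(-1299283, 2) (q = Mul(Rational(-1, 6), 3897849) = Rational(-1299283, 2) ≈ -6.4964e+5)
J = Rational(-5155147824207353943379, 4679094508000736) (J = Mul(5, Add(Mul(1252862, Pow(197635, -1)), Mul(Mul(Add(-1001142, 544458), Add(Pow(Add(363259, -564641), -1), -1134523)), Pow(-2351296, -1)))) = Mul(5, Add(Mul(1252862, Rational(1, 197635)), Mul(Mul(-456684, Add(Pow(-201382, -1), -1134523)), Rational(-1, 2351296)))) = Mul(5, Add(Rational(1252862, 197635), Mul(Mul(-456684, Add(Rational(-1, 201382), -1134523)), Rational(-1, 2351296)))) = Mul(5, Add(Rational(1252862, 197635), Mul(Mul(-456684, Rational(-228472510787, 201382)), Rational(-1, 2351296)))) = Mul(5, Add(Rational(1252862, 197635), Mul(Rational(52169870058125154, 100691), Rational(-1, 2351296)))) = Mul(5, Add(Rational(1252862, 197635), Rational(-26084935029062577, 118377172768))) = Mul(5, Rational(-5155147824207353943379, 23395472540003680)) = Rational(-5155147824207353943379, 4679094508000736) ≈ -1.1017e+6)
Mul(Add(q, 175531), Add(-2566149, J)) = Mul(Add(Rational(-1299283, 2), 175531), Add(-2566149, Rational(-5155147824207353943379, 4679094508000736))) = Mul(Rational(-948221, 2), Rational(-17162401516818934629043, 4679094508000736)) = Rational(16273749528679567012885782503, 9358189016001472)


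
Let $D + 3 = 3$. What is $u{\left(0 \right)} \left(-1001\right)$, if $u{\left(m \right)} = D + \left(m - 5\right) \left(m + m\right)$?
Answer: $0$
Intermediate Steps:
$D = 0$ ($D = -3 + 3 = 0$)
$u{\left(m \right)} = 2 m \left(-5 + m\right)$ ($u{\left(m \right)} = 0 + \left(m - 5\right) \left(m + m\right) = 0 + \left(-5 + m\right) 2 m = 0 + 2 m \left(-5 + m\right) = 2 m \left(-5 + m\right)$)
$u{\left(0 \right)} \left(-1001\right) = 2 \cdot 0 \left(-5 + 0\right) \left(-1001\right) = 2 \cdot 0 \left(-5\right) \left(-1001\right) = 0 \left(-1001\right) = 0$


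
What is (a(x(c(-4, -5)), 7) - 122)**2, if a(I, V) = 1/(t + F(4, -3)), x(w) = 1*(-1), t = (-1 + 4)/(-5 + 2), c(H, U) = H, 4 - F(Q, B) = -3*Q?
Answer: 3345241/225 ≈ 14868.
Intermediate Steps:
F(Q, B) = 4 + 3*Q (F(Q, B) = 4 - (-3)*Q = 4 + 3*Q)
t = -1 (t = 3/(-3) = 3*(-1/3) = -1)
x(w) = -1
a(I, V) = 1/15 (a(I, V) = 1/(-1 + (4 + 3*4)) = 1/(-1 + (4 + 12)) = 1/(-1 + 16) = 1/15)
(a(x(c(-4, -5)), 7) - 122)**2 = (1/15 - 122)**2 = (-1829/15)**2 = 3345241/225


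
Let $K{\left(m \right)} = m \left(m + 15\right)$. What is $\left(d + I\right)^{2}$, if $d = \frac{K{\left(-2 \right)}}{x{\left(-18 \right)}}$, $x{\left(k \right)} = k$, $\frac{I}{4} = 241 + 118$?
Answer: $\frac{167365969}{81} \approx 2.0662 \cdot 10^{6}$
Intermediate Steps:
$I = 1436$ ($I = 4 \left(241 + 118\right) = 4 \cdot 359 = 1436$)
$K{\left(m \right)} = m \left(15 + m\right)$
$d = \frac{13}{9}$ ($d = \frac{\left(-2\right) \left(15 - 2\right)}{-18} = \left(-2\right) 13 \left(- \frac{1}{18}\right) = \left(-26\right) \left(- \frac{1}{18}\right) = \frac{13}{9} \approx 1.4444$)
$\left(d + I\right)^{2} = \left(\frac{13}{9} + 1436\right)^{2} = \left(\frac{12937}{9}\right)^{2} = \frac{167365969}{81}$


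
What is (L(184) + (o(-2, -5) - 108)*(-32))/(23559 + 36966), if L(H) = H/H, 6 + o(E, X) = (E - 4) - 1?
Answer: 1291/20175 ≈ 0.063990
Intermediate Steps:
o(E, X) = -11 + E (o(E, X) = -6 + ((E - 4) - 1) = -6 + ((-4 + E) - 1) = -6 + (-5 + E) = -11 + E)
L(H) = 1
(L(184) + (o(-2, -5) - 108)*(-32))/(23559 + 36966) = (1 + ((-11 - 2) - 108)*(-32))/(23559 + 36966) = (1 + (-13 - 108)*(-32))/60525 = (1 - 121*(-32))*(1/60525) = (1 + 3872)*(1/60525) = 3873*(1/60525) = 1291/20175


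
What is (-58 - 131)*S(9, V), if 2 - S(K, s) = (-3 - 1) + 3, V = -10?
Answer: -567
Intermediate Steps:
S(K, s) = 3 (S(K, s) = 2 - ((-3 - 1) + 3) = 2 - (-4 + 3) = 2 - 1*(-1) = 2 + 1 = 3)
(-58 - 131)*S(9, V) = (-58 - 131)*3 = -189*3 = -567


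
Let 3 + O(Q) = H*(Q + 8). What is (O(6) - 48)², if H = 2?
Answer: 529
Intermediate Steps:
O(Q) = 13 + 2*Q (O(Q) = -3 + 2*(Q + 8) = -3 + 2*(8 + Q) = -3 + (16 + 2*Q) = 13 + 2*Q)
(O(6) - 48)² = ((13 + 2*6) - 48)² = ((13 + 12) - 48)² = (25 - 48)² = (-23)² = 529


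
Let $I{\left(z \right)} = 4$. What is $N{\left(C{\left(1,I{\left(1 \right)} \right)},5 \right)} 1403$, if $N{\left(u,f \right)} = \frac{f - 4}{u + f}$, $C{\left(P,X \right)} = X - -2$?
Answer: $\frac{1403}{11} \approx 127.55$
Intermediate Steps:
$C{\left(P,X \right)} = 2 + X$ ($C{\left(P,X \right)} = X + 2 = 2 + X$)
$N{\left(u,f \right)} = \frac{-4 + f}{f + u}$
$N{\left(C{\left(1,I{\left(1 \right)} \right)},5 \right)} 1403 = \frac{-4 + 5}{5 + \left(2 + 4\right)} 1403 = \frac{1}{5 + 6} \cdot 1 \cdot 1403 = \frac{1}{11} \cdot 1 \cdot 1403 = \frac{1}{11} \cdot 1403 = \frac{1403}{11}$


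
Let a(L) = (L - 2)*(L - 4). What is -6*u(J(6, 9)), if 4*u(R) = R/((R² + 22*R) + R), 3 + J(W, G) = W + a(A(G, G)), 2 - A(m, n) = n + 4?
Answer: -3/442 ≈ -0.0067873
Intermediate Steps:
A(m, n) = -2 - n (A(m, n) = 2 - (n + 4) = 2 - (4 + n) = 2 + (-4 - n) = -2 - n)
a(L) = (-4 + L)*(-2 + L) (a(L) = (-2 + L)*(-4 + L) = (-4 + L)*(-2 + L))
J(W, G) = 17 + W + (-2 - G)² + 6*G (J(W, G) = -3 + (W + (8 + (-2 - G)² - 6*(-2 - G))) = -3 + (W + (8 + (-2 - G)² + (12 + 6*G))) = -3 + (W + (20 + (-2 - G)² + 6*G)) = -3 + (20 + W + (-2 - G)² + 6*G) = 17 + W + (-2 - G)² + 6*G)
u(R) = R/(4*(R² + 23*R)) (u(R) = (R/((R² + 22*R) + R))/4 = (R/(R² + 23*R))/4 = R/(4*(R² + 23*R)))
-6*u(J(6, 9)) = -3/(2*(23 + (21 + 6 + 9² + 10*9))) = -3/(2*(23 + (21 + 6 + 81 + 90))) = -3/(2*(23 + 198)) = -3/(2*221) = -6*1/884 = -3/442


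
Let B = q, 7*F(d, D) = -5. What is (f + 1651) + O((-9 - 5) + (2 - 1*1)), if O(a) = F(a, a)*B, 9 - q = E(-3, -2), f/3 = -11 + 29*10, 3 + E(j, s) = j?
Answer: 17341/7 ≈ 2477.3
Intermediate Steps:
E(j, s) = -3 + j
F(d, D) = -5/7 (F(d, D) = (⅐)*(-5) = -5/7)
f = 837 (f = 3*(-11 + 29*10) = 3*(-11 + 290) = 3*279 = 837)
q = 15 (q = 9 - (-3 - 3) = 9 - 1*(-6) = 9 + 6 = 15)
B = 15
O(a) = -75/7 (O(a) = -5/7*15 = -75/7)
(f + 1651) + O((-9 - 5) + (2 - 1*1)) = (837 + 1651) - 75/7 = 2488 - 75/7 = 17341/7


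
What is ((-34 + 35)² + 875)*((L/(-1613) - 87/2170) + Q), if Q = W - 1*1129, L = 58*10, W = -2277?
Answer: -5222324015658/1750105 ≈ -2.9840e+6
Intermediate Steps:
L = 580
Q = -3406 (Q = -2277 - 1*1129 = -2277 - 1129 = -3406)
((-34 + 35)² + 875)*((L/(-1613) - 87/2170) + Q) = ((-34 + 35)² + 875)*((580/(-1613) - 87/2170) - 3406) = (1² + 875)*((580*(-1/1613) - 87*1/2170) - 3406) = (1 + 875)*((-580/1613 - 87/2170) - 3406) = 876*(-1398931/3500210 - 3406) = 876*(-11923114191/3500210) = -5222324015658/1750105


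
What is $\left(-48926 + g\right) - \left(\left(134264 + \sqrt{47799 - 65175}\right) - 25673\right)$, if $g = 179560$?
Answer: $22043 - 4 i \sqrt{1086} \approx 22043.0 - 131.82 i$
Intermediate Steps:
$\left(-48926 + g\right) - \left(\left(134264 + \sqrt{47799 - 65175}\right) - 25673\right) = \left(-48926 + 179560\right) - \left(\left(134264 + \sqrt{47799 - 65175}\right) - 25673\right) = 130634 - \left(\left(134264 + \sqrt{-17376}\right) - 25673\right) = 130634 - \left(\left(134264 + 4 i \sqrt{1086}\right) - 25673\right) = 130634 - \left(108591 + 4 i \sqrt{1086}\right) = 22043 - 4 i \sqrt{1086}$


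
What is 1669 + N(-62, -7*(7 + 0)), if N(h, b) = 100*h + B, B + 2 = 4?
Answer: -4529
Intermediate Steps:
B = 2 (B = -2 + 4 = 2)
N(h, b) = 2 + 100*h (N(h, b) = 100*h + 2 = 2 + 100*h)
1669 + N(-62, -7*(7 + 0)) = 1669 + (2 + 100*(-62)) = 1669 + (2 - 6200) = 1669 - 6198 = -4529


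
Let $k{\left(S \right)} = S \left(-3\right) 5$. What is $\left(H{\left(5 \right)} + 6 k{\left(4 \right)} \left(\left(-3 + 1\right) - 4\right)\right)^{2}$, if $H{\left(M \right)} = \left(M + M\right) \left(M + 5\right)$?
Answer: $5107600$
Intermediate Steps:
$k{\left(S \right)} = - 15 S$ ($k{\left(S \right)} = - 3 S 5 = - 15 S$)
$H{\left(M \right)} = 2 M \left(5 + M\right)$
$\left(H{\left(5 \right)} + 6 k{\left(4 \right)} \left(\left(-3 + 1\right) - 4\right)\right)^{2} = \left(2 \cdot 5 \left(5 + 5\right) + 6 \left(\left(-15\right) 4\right) \left(\left(-3 + 1\right) - 4\right)\right)^{2} = \left(2 \cdot 5 \cdot 10 + 6 \left(-60\right) \left(-2 - 4\right)\right)^{2} = \left(100 - -2160\right)^{2} = \left(100 + 2160\right)^{2} = 2260^{2} = 5107600$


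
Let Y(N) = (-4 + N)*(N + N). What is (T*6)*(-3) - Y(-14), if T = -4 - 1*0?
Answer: -432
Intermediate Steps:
Y(N) = 2*N*(-4 + N) (Y(N) = (-4 + N)*(2*N) = 2*N*(-4 + N))
T = -4 (T = -4 + 0 = -4)
(T*6)*(-3) - Y(-14) = -4*6*(-3) - 2*(-14)*(-4 - 14) = -24*(-3) - 2*(-14)*(-18) = 72 - 1*504 = 72 - 504 = -432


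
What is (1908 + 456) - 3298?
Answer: -934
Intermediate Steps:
(1908 + 456) - 3298 = 2364 - 3298 = -934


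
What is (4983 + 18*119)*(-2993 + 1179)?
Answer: -12924750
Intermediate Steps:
(4983 + 18*119)*(-2993 + 1179) = (4983 + 2142)*(-1814) = 7125*(-1814) = -12924750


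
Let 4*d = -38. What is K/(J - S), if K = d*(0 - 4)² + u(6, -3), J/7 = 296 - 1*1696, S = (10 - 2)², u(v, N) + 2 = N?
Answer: 157/9864 ≈ 0.015916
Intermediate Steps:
u(v, N) = -2 + N
S = 64 (S = 8² = 64)
d = -19/2 (d = (¼)*(-38) = -19/2 ≈ -9.5000)
J = -9800 (J = 7*(296 - 1*1696) = 7*(296 - 1696) = 7*(-1400) = -9800)
K = -157 (K = -19*(0 - 4)²/2 + (-2 - 3) = -19/2*(-4)² - 5 = -19/2*16 - 5 = -152 - 5 = -157)
K/(J - S) = -157/(-9800 - 1*64) = -157/(-9800 - 64) = -157/(-9864) = -157*(-1/9864) = 157/9864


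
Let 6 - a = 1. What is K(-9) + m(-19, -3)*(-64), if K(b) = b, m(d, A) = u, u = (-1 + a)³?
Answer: -4105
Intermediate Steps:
a = 5 (a = 6 - 1*1 = 6 - 1 = 5)
u = 64 (u = (-1 + 5)³ = 4³ = 64)
m(d, A) = 64
K(-9) + m(-19, -3)*(-64) = -9 + 64*(-64) = -9 - 4096 = -4105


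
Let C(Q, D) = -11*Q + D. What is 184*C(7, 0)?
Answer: -14168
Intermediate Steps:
C(Q, D) = D - 11*Q
184*C(7, 0) = 184*(0 - 11*7) = 184*(0 - 77) = 184*(-77) = -14168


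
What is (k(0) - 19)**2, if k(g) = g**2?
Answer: 361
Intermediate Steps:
(k(0) - 19)**2 = (0**2 - 19)**2 = (0 - 19)**2 = (-19)**2 = 361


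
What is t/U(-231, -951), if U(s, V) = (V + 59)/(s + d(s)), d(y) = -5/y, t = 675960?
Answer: 3005543480/17171 ≈ 1.7504e+5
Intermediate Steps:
U(s, V) = (59 + V)/(s - 5/s) (U(s, V) = (V + 59)/(s - 5/s) = (59 + V)/(s - 5/s))
t/U(-231, -951) = 675960/((-231*(59 - 951)/(-5 + (-231)²))) = 675960/((-231*(-892)/(-5 + 53361))) = 675960/((-231*(-892)/53356)) = 675960/((-231*1/53356*(-892))) = 675960/(51513/13339) = 675960*(13339/51513) = 3005543480/17171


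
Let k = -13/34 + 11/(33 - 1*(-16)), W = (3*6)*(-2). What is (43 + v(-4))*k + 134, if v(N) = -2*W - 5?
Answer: 97157/833 ≈ 116.64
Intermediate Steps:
W = -36 (W = 18*(-2) = -36)
k = -263/1666 (k = -13*1/34 + 11/(33 + 16) = -13/34 + 11/49 = -263/1666 ≈ -0.15786)
v(N) = 67 (v(N) = -2*(-36) - 5 = 72 - 5 = 67)
(43 + v(-4))*k + 134 = (43 + 67)*(-263/1666) + 134 = 110*(-263/1666) + 134 = -14465/833 + 134 = 97157/833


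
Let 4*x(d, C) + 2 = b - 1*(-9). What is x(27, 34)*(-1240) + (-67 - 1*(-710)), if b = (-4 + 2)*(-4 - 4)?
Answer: -6487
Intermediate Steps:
b = 16 (b = -2*(-8) = 16)
x(d, C) = 23/4 (x(d, C) = -1/2 + (16 - 1*(-9))/4 = -1/2 + (16 + 9)/4 = -1/2 + (1/4)*25 = -1/2 + 25/4 = 23/4)
x(27, 34)*(-1240) + (-67 - 1*(-710)) = (23/4)*(-1240) + (-67 - 1*(-710)) = -7130 + (-67 + 710) = -7130 + 643 = -6487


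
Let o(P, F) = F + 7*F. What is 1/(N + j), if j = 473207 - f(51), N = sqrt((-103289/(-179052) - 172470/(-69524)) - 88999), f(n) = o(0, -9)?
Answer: 1472892906760548/697089558983248021361 - 2*I*sqrt(215485517420961898726707)/697089558983248021361 ≈ 2.1129e-6 - 1.3318e-9*I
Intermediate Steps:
o(P, F) = 8*F
f(n) = -72 (f(n) = 8*(-9) = -72)
N = I*sqrt(215485517420961898726707)/1556051406 (N = sqrt((-103289*(-1/179052) - 172470*(-1/69524)) - 88999) = sqrt((103289/179052 + 86235/34762) - 88999) = sqrt(9515540719/3112102812 - 88999) = sqrt(-276964522624469/3112102812) = I*sqrt(215485517420961898726707)/1556051406 ≈ 298.32*I)
j = 473279 (j = 473207 - 1*(-72) = 473207 + 72 = 473279)
1/(N + j) = 1/(I*sqrt(215485517420961898726707)/1556051406 + 473279) = 1/(473279 + I*sqrt(215485517420961898726707)/1556051406)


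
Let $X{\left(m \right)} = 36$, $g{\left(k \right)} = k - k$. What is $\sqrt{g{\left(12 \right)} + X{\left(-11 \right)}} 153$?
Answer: $918$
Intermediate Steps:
$g{\left(k \right)} = 0$
$\sqrt{g{\left(12 \right)} + X{\left(-11 \right)}} 153 = \sqrt{0 + 36} \cdot 153 = \sqrt{36} \cdot 153 = 6 \cdot 153 = 918$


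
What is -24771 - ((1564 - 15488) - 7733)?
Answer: -3114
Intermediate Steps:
-24771 - ((1564 - 15488) - 7733) = -24771 - (-13924 - 7733) = -24771 - 1*(-21657) = -24771 + 21657 = -3114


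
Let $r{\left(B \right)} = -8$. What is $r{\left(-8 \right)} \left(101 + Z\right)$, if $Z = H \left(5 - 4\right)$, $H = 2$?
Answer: $-824$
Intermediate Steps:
$Z = 2$ ($Z = 2 \left(5 - 4\right) = 2 \cdot 1 = 2$)
$r{\left(-8 \right)} \left(101 + Z\right) = - 8 \left(101 + 2\right) = \left(-8\right) 103 = -824$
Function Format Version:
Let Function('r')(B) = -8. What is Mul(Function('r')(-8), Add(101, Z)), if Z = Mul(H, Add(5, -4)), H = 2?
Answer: -824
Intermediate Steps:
Z = 2 (Z = Mul(2, Add(5, -4)) = Mul(2, 1) = 2)
Mul(Function('r')(-8), Add(101, Z)) = Mul(-8, Add(101, 2)) = Mul(-8, 103) = -824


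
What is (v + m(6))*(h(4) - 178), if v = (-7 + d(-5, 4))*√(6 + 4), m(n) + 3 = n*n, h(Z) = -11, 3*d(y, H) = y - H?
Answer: -6237 + 1890*√10 ≈ -260.30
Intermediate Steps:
d(y, H) = -H/3 + y/3 (d(y, H) = (y - H)/3 = -H/3 + y/3)
m(n) = -3 + n² (m(n) = -3 + n*n = -3 + n²)
v = -10*√10 (v = (-7 + (-⅓*4 + (⅓)*(-5)))*√(6 + 4) = (-7 + (-4/3 - 5/3))*√10 = (-7 - 3)*√10 = -10*√10 ≈ -31.623)
(v + m(6))*(h(4) - 178) = (-10*√10 + (-3 + 6²))*(-11 - 178) = (-10*√10 + (-3 + 36))*(-189) = (-10*√10 + 33)*(-189) = (33 - 10*√10)*(-189) = -6237 + 1890*√10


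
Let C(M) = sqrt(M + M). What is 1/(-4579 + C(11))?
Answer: -4579/20967219 - sqrt(22)/20967219 ≈ -0.00021861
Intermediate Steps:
C(M) = sqrt(2)*sqrt(M) (C(M) = sqrt(2*M) = sqrt(2)*sqrt(M))
1/(-4579 + C(11)) = 1/(-4579 + sqrt(2)*sqrt(11)) = 1/(-4579 + sqrt(22))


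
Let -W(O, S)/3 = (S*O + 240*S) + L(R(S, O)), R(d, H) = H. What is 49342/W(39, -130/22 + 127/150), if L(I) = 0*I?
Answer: 27138100/2330487 ≈ 11.645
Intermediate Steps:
L(I) = 0
W(O, S) = -720*S - 3*O*S (W(O, S) = -3*((S*O + 240*S) + 0) = -3*((O*S + 240*S) + 0) = -3*((240*S + O*S) + 0) = -3*(240*S + O*S) = -720*S - 3*O*S)
49342/W(39, -130/22 + 127/150) = 49342/((3*(-130/22 + 127/150)*(-240 - 1*39))) = 49342/((3*(-130*1/22 + 127*(1/150))*(-240 - 39))) = 49342/((3*(-65/11 + 127/150)*(-279))) = 49342/((3*(-8353/1650)*(-279))) = 49342/(2330487/550) = 49342*(550/2330487) = 27138100/2330487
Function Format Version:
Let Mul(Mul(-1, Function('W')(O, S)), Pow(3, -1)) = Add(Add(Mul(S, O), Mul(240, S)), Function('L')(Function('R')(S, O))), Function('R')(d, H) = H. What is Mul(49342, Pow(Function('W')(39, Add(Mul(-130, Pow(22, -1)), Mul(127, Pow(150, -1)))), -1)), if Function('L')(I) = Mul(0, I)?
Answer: Rational(27138100, 2330487) ≈ 11.645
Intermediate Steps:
Function('L')(I) = 0
Function('W')(O, S) = Add(Mul(-720, S), Mul(-3, O, S)) (Function('W')(O, S) = Mul(-3, Add(Add(Mul(S, O), Mul(240, S)), 0)) = Mul(-3, Add(Add(Mul(O, S), Mul(240, S)), 0)) = Mul(-3, Add(Add(Mul(240, S), Mul(O, S)), 0)) = Mul(-3, Add(Mul(240, S), Mul(O, S))) = Add(Mul(-720, S), Mul(-3, O, S)))
Mul(49342, Pow(Function('W')(39, Add(Mul(-130, Pow(22, -1)), Mul(127, Pow(150, -1)))), -1)) = Mul(49342, Pow(Mul(3, Add(Mul(-130, Pow(22, -1)), Mul(127, Pow(150, -1))), Add(-240, Mul(-1, 39))), -1)) = Mul(49342, Pow(Mul(3, Add(Mul(-130, Rational(1, 22)), Mul(127, Rational(1, 150))), Add(-240, -39)), -1)) = Mul(49342, Pow(Mul(3, Add(Rational(-65, 11), Rational(127, 150)), -279), -1)) = Mul(49342, Pow(Mul(3, Rational(-8353, 1650), -279), -1)) = Mul(49342, Pow(Rational(2330487, 550), -1)) = Mul(49342, Rational(550, 2330487)) = Rational(27138100, 2330487)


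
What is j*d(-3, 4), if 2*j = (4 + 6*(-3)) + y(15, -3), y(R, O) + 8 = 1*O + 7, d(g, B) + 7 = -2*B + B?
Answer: 99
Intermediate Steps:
d(g, B) = -7 - B (d(g, B) = -7 + (-2*B + B) = -7 - B)
y(R, O) = -1 + O (y(R, O) = -8 + (1*O + 7) = -8 + (O + 7) = -8 + (7 + O) = -1 + O)
j = -9 (j = ((4 + 6*(-3)) + (-1 - 3))/2 = ((4 - 18) - 4)/2 = (-14 - 4)/2 = (½)*(-18) = -9)
j*d(-3, 4) = -9*(-7 - 1*4) = -9*(-7 - 4) = -9*(-11) = 99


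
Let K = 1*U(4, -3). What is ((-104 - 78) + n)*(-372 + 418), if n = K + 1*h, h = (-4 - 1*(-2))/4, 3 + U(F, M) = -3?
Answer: -8671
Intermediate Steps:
U(F, M) = -6 (U(F, M) = -3 - 3 = -6)
h = -½ (h = (-4 + 2)/4 = (¼)*(-2) = -½ ≈ -0.50000)
K = -6 (K = 1*(-6) = -6)
n = -13/2 (n = -6 + 1*(-½) = -6 - ½ = -13/2 ≈ -6.5000)
((-104 - 78) + n)*(-372 + 418) = ((-104 - 78) - 13/2)*(-372 + 418) = (-182 - 13/2)*46 = -377/2*46 = -8671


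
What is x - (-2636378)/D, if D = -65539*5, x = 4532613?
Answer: 1485311980657/327695 ≈ 4.5326e+6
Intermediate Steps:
D = -327695
x - (-2636378)/D = 4532613 - (-2636378)/(-327695) = 4532613 - (-2636378)*(-1)/327695 = 4532613 - 1*2636378/327695 = 4532613 - 2636378/327695 = 1485311980657/327695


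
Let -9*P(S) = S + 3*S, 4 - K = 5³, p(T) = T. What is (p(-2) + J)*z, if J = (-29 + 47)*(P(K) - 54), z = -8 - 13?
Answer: 126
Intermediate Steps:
K = -121 (K = 4 - 1*5³ = 4 - 1*125 = 4 - 125 = -121)
z = -21
P(S) = -4*S/9 (P(S) = -(S + 3*S)/9 = -4*S/9)
J = -4 (J = (-29 + 47)*(-4/9*(-121) - 54) = 18*(484/9 - 54) = 18*(-2/9) = -4)
(p(-2) + J)*z = (-2 - 4)*(-21) = -6*(-21) = 126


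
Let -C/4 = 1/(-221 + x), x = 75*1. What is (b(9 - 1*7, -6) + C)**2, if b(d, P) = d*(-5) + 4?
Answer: 190096/5329 ≈ 35.672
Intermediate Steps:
b(d, P) = 4 - 5*d (b(d, P) = -5*d + 4 = 4 - 5*d)
x = 75
C = 2/73 (C = -4/(-221 + 75) = -4/(-146) = -4*(-1/146) = 2/73 ≈ 0.027397)
(b(9 - 1*7, -6) + C)**2 = ((4 - 5*(9 - 1*7)) + 2/73)**2 = ((4 - 5*(9 - 7)) + 2/73)**2 = ((4 - 5*2) + 2/73)**2 = ((4 - 10) + 2/73)**2 = (-6 + 2/73)**2 = (-436/73)**2 = 190096/5329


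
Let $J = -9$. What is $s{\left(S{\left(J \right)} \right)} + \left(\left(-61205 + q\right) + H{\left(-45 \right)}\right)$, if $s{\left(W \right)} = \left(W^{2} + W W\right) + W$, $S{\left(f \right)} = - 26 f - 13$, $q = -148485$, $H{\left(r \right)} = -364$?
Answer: $-112151$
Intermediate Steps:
$S{\left(f \right)} = -13 - 26 f$
$s{\left(W \right)} = W + 2 W^{2}$ ($s{\left(W \right)} = \left(W^{2} + W^{2}\right) + W = 2 W^{2} + W = W + 2 W^{2}$)
$s{\left(S{\left(J \right)} \right)} + \left(\left(-61205 + q\right) + H{\left(-45 \right)}\right) = \left(-13 - -234\right) \left(1 + 2 \left(-13 - -234\right)\right) - 210054 = \left(-13 + 234\right) \left(1 + 2 \left(-13 + 234\right)\right) - 210054 = 221 \left(1 + 2 \cdot 221\right) - 210054 = 221 \left(1 + 442\right) - 210054 = 221 \cdot 443 - 210054 = 97903 - 210054 = -112151$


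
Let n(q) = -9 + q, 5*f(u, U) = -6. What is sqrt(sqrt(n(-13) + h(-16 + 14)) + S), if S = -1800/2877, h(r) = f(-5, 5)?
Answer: sqrt(-14385000 + 9196810*I*sqrt(145))/4795 ≈ 1.4546 + 1.6557*I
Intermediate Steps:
f(u, U) = -6/5 (f(u, U) = (1/5)*(-6) = -6/5)
h(r) = -6/5
S = -600/959 (S = -1800*1/2877 = -600/959 ≈ -0.62565)
sqrt(sqrt(n(-13) + h(-16 + 14)) + S) = sqrt(sqrt((-9 - 13) - 6/5) - 600/959) = sqrt(sqrt(-22 - 6/5) - 600/959) = sqrt(sqrt(-116/5) - 600/959) = sqrt(2*I*sqrt(145)/5 - 600/959) = sqrt(-600/959 + 2*I*sqrt(145)/5)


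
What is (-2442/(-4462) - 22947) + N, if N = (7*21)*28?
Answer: -42010740/2231 ≈ -18830.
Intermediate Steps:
N = 4116 (N = 147*28 = 4116)
(-2442/(-4462) - 22947) + N = (-2442/(-4462) - 22947) + 4116 = (-2442*(-1/4462) - 22947) + 4116 = (1221/2231 - 22947) + 4116 = -51193536/2231 + 4116 = -42010740/2231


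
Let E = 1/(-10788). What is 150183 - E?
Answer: 1620174205/10788 ≈ 1.5018e+5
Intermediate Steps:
E = -1/10788 ≈ -9.2696e-5
150183 - E = 150183 - 1*(-1/10788) = 150183 + 1/10788 = 1620174205/10788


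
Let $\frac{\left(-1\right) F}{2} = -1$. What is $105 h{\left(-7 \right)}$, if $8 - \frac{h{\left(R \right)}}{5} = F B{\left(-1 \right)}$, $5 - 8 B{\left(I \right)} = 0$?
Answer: $\frac{14175}{4} \approx 3543.8$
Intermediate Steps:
$F = 2$ ($F = \left(-2\right) \left(-1\right) = 2$)
$B{\left(I \right)} = \frac{5}{8}$ ($B{\left(I \right)} = \frac{5}{8} - 0 = \frac{5}{8} + 0 = \frac{5}{8}$)
$h{\left(R \right)} = \frac{135}{4}$ ($h{\left(R \right)} = 40 - 5 \cdot 2 \cdot \frac{5}{8} = 40 - \frac{25}{4} = \frac{135}{4}$)
$105 h{\left(-7 \right)} = 105 \cdot \frac{135}{4} = \frac{14175}{4}$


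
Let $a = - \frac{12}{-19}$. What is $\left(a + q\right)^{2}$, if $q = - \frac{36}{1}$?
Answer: $\frac{451584}{361} \approx 1250.9$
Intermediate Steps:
$q = -36$ ($q = \left(-36\right) 1 = -36$)
$a = \frac{12}{19}$ ($a = \left(-12\right) \left(- \frac{1}{19}\right) = \frac{12}{19} \approx 0.63158$)
$\left(a + q\right)^{2} = \left(\frac{12}{19} - 36\right)^{2} = \left(- \frac{672}{19}\right)^{2} = \frac{451584}{361}$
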